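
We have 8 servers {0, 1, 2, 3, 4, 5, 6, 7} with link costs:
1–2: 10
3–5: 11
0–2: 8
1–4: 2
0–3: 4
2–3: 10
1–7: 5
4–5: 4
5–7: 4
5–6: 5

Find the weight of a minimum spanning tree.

37

Grow the tree from 2 using Prim:
Step 1: frontier [0–2 8, 1–2 10, 2–3 10] → take 0–2 (8); add 0.
Step 2: frontier [0–3 4, 1–2 10, 2–3 10] → take 0–3 (4); add 3.
Step 3: frontier [1–2 10, 3–5 11] → take 1–2 (10); add 1.
Step 4: frontier [1–4 2, 1–7 5, 3–5 11] → take 1–4 (2); add 4.
Step 5: frontier [1–7 5, 3–5 11, 4–5 4] → take 4–5 (4); add 5.
Step 6: frontier [1–7 5, 5–7 4, 5–6 5] → take 5–7 (4); add 7.
Step 7: frontier [5–6 5] → take 5–6 (5); add 6.
MST edges: 0–2, 0–3, 1–2, 1–4, 4–5, 5–7, 5–6; total weight 8+4+10+2+4+4+5 = 37.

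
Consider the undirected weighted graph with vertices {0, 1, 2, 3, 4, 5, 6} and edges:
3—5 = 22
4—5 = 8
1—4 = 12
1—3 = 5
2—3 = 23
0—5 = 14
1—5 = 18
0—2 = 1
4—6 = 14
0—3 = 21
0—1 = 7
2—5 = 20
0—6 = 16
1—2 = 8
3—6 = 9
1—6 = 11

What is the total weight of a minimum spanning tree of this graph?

Kruskal's algorithm — process edges by increasing weight (ties by edge label):
0—2 (1): add. Components now {0,2} {1} {3} {4} {5} {6}
1—3 (5): add. Components now {0,2} {1,3} {4} {5} {6}
0—1 (7): add. Components now {0,1,2,3} {4} {5} {6}
1—2 (8): skip — 1 and 2 already connected.
4—5 (8): add. Components now {0,1,2,3} {4,5} {6}
3—6 (9): add. Components now {0,1,2,3,6} {4,5}
1—6 (11): skip — 1 and 6 already connected.
1—4 (12): add. Components now {0,1,2,3,4,5,6}
MST edges: 0—2, 1—3, 0—1, 4—5, 3—6, 1—4; total weight 1+5+7+8+9+12 = 42.

42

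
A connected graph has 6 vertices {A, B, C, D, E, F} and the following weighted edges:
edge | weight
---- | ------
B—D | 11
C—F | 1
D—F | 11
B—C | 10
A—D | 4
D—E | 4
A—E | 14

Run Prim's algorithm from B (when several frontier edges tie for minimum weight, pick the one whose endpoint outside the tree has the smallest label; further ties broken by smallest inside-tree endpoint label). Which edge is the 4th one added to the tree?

A-D

Prim, starting at B.
Step 1: cheapest edge leaving the tree is B—C (10); add C.
Step 2: cheapest edge leaving the tree is C—F (1); add F.
Step 3: cheapest edge leaving the tree is B—D (11); add D.
Step 4: cheapest edge leaving the tree is A—D (4); add A.
Step 5: cheapest edge leaving the tree is D—E (4); add E.
The 4th edge added is A—D.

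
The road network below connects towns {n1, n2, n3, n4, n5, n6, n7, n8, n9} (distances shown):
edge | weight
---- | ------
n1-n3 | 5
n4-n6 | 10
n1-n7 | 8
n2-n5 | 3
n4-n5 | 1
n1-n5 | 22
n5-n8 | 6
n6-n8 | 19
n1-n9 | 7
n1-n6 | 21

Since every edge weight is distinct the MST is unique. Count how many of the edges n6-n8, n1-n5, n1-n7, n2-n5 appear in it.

Kruskal's algorithm — process edges by increasing weight (ties by edge label):
n4-n5 (1): add — endpoints in different components.
n2-n5 (3): add — endpoints in different components.
n1-n3 (5): add — endpoints in different components.
n5-n8 (6): add — endpoints in different components.
n1-n9 (7): add — endpoints in different components.
n1-n7 (8): add — endpoints in different components.
n4-n6 (10): add — endpoints in different components.
n6-n8 (19): skip — n6 and n8 already connected.
n1-n6 (21): add — endpoints in different components.
MST edge set: {n4-n5, n2-n5, n1-n3, n5-n8, n1-n9, n1-n7, n4-n6, n1-n6}.
Of the listed edges, {n1-n7, n2-n5} are in the MST → 2.

2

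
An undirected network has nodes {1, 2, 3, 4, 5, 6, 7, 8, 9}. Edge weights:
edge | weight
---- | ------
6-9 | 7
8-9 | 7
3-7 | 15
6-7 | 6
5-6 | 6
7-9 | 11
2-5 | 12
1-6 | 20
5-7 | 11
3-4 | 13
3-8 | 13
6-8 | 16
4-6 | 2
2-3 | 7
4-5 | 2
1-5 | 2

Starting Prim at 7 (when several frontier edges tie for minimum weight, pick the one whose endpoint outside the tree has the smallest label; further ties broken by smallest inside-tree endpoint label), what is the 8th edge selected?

2-3

Grow the tree from 7 using Prim:
Step 1: cheapest edge leaving the tree is 6-7 (6); add 6.
Step 2: cheapest edge leaving the tree is 4-6 (2); add 4.
Step 3: cheapest edge leaving the tree is 4-5 (2); add 5.
Step 4: cheapest edge leaving the tree is 1-5 (2); add 1.
Step 5: cheapest edge leaving the tree is 6-9 (7); add 9.
Step 6: cheapest edge leaving the tree is 8-9 (7); add 8.
Step 7: cheapest edge leaving the tree is 2-5 (12); add 2.
Step 8: cheapest edge leaving the tree is 2-3 (7); add 3.
The 8th edge added is 2-3.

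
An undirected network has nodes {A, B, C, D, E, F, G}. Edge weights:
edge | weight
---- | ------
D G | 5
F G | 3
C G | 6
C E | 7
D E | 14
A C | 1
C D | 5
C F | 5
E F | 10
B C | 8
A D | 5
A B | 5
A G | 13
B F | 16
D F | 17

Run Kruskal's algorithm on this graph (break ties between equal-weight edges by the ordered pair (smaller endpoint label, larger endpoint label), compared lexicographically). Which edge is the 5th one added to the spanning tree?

C-F

Kruskal: consider edges lightest-first.
A C (1): add. Components now {A,C} {B} {D} {E} {F} {G}
F G (3): add. Components now {A,C} {B} {D} {E} {F,G}
A B (5): add. Components now {A,B,C} {D} {E} {F,G}
A D (5): add. Components now {A,B,C,D} {E} {F,G}
C D (5): skip — C and D already connected.
C F (5): add. Components now {A,B,C,D,F,G} {E}
D G (5): skip — D and G already connected.
C G (6): skip — C and G already connected.
C E (7): add. Components now {A,B,C,D,E,F,G}
The 5th edge added is C F.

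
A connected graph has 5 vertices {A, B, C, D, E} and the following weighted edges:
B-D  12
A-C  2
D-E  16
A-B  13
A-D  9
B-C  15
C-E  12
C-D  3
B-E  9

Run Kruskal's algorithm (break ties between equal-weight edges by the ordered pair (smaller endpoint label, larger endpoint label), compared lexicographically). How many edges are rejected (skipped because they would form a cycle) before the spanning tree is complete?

Kruskal: consider edges lightest-first.
A-C (2): add. Components now {A,C} {B} {D} {E}
C-D (3): add. Components now {A,C,D} {B} {E}
A-D (9): skip — A and D already connected.
B-E (9): add. Components now {A,C,D} {B,E}
B-D (12): add. Components now {A,B,C,D,E}
Edges rejected before the tree was complete: 1.

1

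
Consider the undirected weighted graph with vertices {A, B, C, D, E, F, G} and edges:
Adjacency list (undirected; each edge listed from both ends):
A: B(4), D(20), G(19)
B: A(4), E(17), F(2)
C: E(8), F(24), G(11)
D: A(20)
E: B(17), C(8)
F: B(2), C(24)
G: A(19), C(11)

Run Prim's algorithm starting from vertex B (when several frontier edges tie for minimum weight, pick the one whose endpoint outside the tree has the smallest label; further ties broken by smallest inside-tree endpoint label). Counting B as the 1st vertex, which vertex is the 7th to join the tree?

D

Prim's algorithm from B:
Step 1: frontier [B F 2, A B 4, B E 17] → take B F (2); add F.
Step 2: frontier [A B 4, B E 17, C F 24] → take A B (4); add A.
Step 3: frontier [A G 19, A D 20, B E 17, C F 24] → take B E (17); add E.
Step 4: frontier [A G 19, A D 20, C E 8, C F 24] → take C E (8); add C.
Step 5: frontier [A G 19, A D 20, C G 11] → take C G (11); add G.
Step 6: frontier [A D 20] → take A D (20); add D.
Vertex order: B, F, A, E, C, G, D. The 7th vertex is D.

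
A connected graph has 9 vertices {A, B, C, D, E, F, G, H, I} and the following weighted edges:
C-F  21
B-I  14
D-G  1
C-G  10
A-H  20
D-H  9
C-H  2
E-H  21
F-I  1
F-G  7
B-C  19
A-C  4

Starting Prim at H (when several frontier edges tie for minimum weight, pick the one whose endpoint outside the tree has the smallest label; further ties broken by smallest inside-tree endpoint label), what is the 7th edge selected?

B-I

Grow the tree from H using Prim:
Step 1: cheapest edge leaving the tree is C-H (2); add C.
Step 2: cheapest edge leaving the tree is A-C (4); add A.
Step 3: cheapest edge leaving the tree is D-H (9); add D.
Step 4: cheapest edge leaving the tree is D-G (1); add G.
Step 5: cheapest edge leaving the tree is F-G (7); add F.
Step 6: cheapest edge leaving the tree is F-I (1); add I.
Step 7: cheapest edge leaving the tree is B-I (14); add B.
Step 8: cheapest edge leaving the tree is E-H (21); add E.
The 7th edge added is B-I.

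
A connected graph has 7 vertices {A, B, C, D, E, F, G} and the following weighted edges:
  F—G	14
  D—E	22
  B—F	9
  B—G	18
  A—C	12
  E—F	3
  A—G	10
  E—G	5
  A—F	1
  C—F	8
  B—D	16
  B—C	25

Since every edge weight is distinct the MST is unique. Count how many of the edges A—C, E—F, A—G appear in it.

Kruskal's algorithm — process edges by increasing weight (ties by edge label):
A—F (1): add — endpoints in different components.
E—F (3): add — endpoints in different components.
E—G (5): add — endpoints in different components.
C—F (8): add — endpoints in different components.
B—F (9): add — endpoints in different components.
A—G (10): skip — A and G already connected.
A—C (12): skip — A and C already connected.
F—G (14): skip — F and G already connected.
B—D (16): add — endpoints in different components.
MST edge set: {A—F, E—F, E—G, C—F, B—F, B—D}.
Of the listed edges, {E—F} are in the MST → 1.

1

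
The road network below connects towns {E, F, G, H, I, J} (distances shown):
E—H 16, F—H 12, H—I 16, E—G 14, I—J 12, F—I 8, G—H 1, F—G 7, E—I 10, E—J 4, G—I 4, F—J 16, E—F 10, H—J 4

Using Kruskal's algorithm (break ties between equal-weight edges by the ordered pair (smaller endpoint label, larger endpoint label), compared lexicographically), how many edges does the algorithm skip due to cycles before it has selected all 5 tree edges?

Kruskal: consider edges lightest-first.
G—H (1): add — endpoints in different components.
E—J (4): add — endpoints in different components.
G—I (4): add — endpoints in different components.
H—J (4): add — endpoints in different components.
F—G (7): add — endpoints in different components.
Edges rejected before the tree was complete: 0.

0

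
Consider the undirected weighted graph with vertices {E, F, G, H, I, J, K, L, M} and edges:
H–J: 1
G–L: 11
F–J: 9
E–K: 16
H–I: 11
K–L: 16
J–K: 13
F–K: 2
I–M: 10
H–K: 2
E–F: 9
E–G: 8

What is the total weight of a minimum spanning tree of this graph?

Grow the tree from L using Prim:
Step 1: cheapest edge leaving the tree is G–L (11); add G.
Step 2: cheapest edge leaving the tree is E–G (8); add E.
Step 3: cheapest edge leaving the tree is E–F (9); add F.
Step 4: cheapest edge leaving the tree is F–K (2); add K.
Step 5: cheapest edge leaving the tree is H–K (2); add H.
Step 6: cheapest edge leaving the tree is H–J (1); add J.
Step 7: cheapest edge leaving the tree is H–I (11); add I.
Step 8: cheapest edge leaving the tree is I–M (10); add M.
MST edges: G–L, E–G, E–F, F–K, H–K, H–J, H–I, I–M; total weight 11+8+9+2+2+1+11+10 = 54.

54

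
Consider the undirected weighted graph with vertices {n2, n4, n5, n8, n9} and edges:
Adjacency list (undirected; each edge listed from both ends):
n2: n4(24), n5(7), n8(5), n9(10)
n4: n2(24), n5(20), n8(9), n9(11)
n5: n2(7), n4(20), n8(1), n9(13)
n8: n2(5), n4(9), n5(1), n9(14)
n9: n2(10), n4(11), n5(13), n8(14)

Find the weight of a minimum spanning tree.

25

Kruskal: consider edges lightest-first.
n5—n8 (1): add — endpoints in different components.
n2—n8 (5): add — endpoints in different components.
n2—n5 (7): skip — n2 and n5 already connected.
n4—n8 (9): add — endpoints in different components.
n2—n9 (10): add — endpoints in different components.
MST edges: n5—n8, n2—n8, n4—n8, n2—n9; total weight 1+5+9+10 = 25.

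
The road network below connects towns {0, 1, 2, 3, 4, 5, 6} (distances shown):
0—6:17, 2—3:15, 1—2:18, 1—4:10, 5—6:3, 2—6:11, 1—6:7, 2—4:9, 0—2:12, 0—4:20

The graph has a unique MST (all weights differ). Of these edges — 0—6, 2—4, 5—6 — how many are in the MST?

Kruskal's algorithm — process edges by increasing weight (ties by edge label):
5—6 (3): add. Components now {0} {1} {2} {3} {4} {5,6}
1—6 (7): add. Components now {0} {1,5,6} {2} {3} {4}
2—4 (9): add. Components now {0} {1,5,6} {2,4} {3}
1—4 (10): add. Components now {0} {1,2,4,5,6} {3}
2—6 (11): skip — 2 and 6 already connected.
0—2 (12): add. Components now {0,1,2,4,5,6} {3}
2—3 (15): add. Components now {0,1,2,3,4,5,6}
MST edge set: {5—6, 1—6, 2—4, 1—4, 0—2, 2—3}.
Of the listed edges, {2—4, 5—6} are in the MST → 2.

2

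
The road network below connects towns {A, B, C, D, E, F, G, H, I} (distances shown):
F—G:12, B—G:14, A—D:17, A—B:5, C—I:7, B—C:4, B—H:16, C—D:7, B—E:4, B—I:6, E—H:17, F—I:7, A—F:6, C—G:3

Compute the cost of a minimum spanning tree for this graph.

51

Kruskal: consider edges lightest-first.
C—G (3): add — endpoints in different components.
B—C (4): add — endpoints in different components.
B—E (4): add — endpoints in different components.
A—B (5): add — endpoints in different components.
A—F (6): add — endpoints in different components.
B—I (6): add — endpoints in different components.
C—D (7): add — endpoints in different components.
C—I (7): skip — C and I already connected.
F—I (7): skip — F and I already connected.
F—G (12): skip — F and G already connected.
B—G (14): skip — B and G already connected.
B—H (16): add — endpoints in different components.
MST edges: C—G, B—C, B—E, A—B, A—F, B—I, C—D, B—H; total weight 3+4+4+5+6+6+7+16 = 51.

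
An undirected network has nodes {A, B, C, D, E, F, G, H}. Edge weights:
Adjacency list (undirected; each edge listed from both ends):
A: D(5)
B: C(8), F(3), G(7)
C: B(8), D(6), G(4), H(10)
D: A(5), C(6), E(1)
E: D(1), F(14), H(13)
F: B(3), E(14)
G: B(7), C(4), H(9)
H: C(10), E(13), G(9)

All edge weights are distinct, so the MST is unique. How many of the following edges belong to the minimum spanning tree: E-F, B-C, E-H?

Kruskal: consider edges lightest-first.
D-E (1): add — endpoints in different components.
B-F (3): add — endpoints in different components.
C-G (4): add — endpoints in different components.
A-D (5): add — endpoints in different components.
C-D (6): add — endpoints in different components.
B-G (7): add — endpoints in different components.
B-C (8): skip — B and C already connected.
G-H (9): add — endpoints in different components.
MST edge set: {D-E, B-F, C-G, A-D, C-D, B-G, G-H}.
Of the listed edges, {} are in the MST → 0.

0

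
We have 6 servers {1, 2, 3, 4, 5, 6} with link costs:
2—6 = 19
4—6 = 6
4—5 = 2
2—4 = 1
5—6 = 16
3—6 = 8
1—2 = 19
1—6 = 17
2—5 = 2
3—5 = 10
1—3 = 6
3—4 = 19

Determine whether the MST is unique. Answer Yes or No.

No

Kruskal's algorithm — process edges by increasing weight (ties by edge label):
2—4 (1): add. Components now {1} {2,4} {3} {5} {6}
2—5 (2): add. Components now {1} {2,4,5} {3} {6}
4—5 (2): skip — 4 and 5 already connected.
1—3 (6): add. Components now {1,3} {2,4,5} {6}
4—6 (6): add. Components now {1,3} {2,4,5,6}
3—6 (8): add. Components now {1,2,3,4,5,6}
Non-tree edge 4—5 has weight 2, equal to the heaviest edge on its tree cycle — swapping gives another MST of the same weight. Not unique.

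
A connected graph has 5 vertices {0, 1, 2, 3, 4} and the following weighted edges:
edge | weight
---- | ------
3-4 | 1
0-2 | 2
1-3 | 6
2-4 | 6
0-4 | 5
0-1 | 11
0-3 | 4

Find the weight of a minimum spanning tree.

Prim's algorithm from 3:
Step 1: frontier [3-4 1, 0-3 4, 1-3 6] → take 3-4 (1); add 4.
Step 2: frontier [0-3 4, 1-3 6, 0-4 5, 2-4 6] → take 0-3 (4); add 0.
Step 3: frontier [0-2 2, 0-1 11, 1-3 6, 2-4 6] → take 0-2 (2); add 2.
Step 4: frontier [0-1 11, 1-3 6] → take 1-3 (6); add 1.
MST edges: 3-4, 0-3, 0-2, 1-3; total weight 1+4+2+6 = 13.

13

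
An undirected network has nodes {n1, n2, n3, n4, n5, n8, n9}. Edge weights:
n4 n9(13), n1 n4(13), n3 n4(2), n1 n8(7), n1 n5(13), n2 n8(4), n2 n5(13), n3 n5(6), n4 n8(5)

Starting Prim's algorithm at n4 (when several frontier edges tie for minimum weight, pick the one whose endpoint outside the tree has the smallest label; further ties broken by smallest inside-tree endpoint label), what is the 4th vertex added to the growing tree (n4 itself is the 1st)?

Prim's algorithm from n4:
Step 1: cheapest edge leaving the tree is n3 n4 (2); add n3.
Step 2: cheapest edge leaving the tree is n4 n8 (5); add n8.
Step 3: cheapest edge leaving the tree is n2 n8 (4); add n2.
Step 4: cheapest edge leaving the tree is n3 n5 (6); add n5.
Step 5: cheapest edge leaving the tree is n1 n8 (7); add n1.
Step 6: cheapest edge leaving the tree is n4 n9 (13); add n9.
Vertex order: n4, n3, n8, n2, n5, n1, n9. The 4th vertex is n2.

n2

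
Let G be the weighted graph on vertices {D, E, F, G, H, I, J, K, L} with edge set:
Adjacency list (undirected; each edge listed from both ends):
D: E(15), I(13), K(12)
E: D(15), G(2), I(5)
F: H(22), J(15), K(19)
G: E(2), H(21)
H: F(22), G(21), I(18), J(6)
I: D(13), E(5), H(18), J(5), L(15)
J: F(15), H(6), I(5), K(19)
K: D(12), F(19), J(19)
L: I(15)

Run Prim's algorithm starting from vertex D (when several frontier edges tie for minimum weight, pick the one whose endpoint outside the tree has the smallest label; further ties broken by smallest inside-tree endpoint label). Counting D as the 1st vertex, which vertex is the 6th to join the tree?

J

Prim's algorithm from D:
Step 1: frontier [D—K 12, D—I 13, D—E 15] → take D—K (12); add K.
Step 2: frontier [D—I 13, D—E 15, F—K 19, J—K 19] → take D—I (13); add I.
Step 3: frontier [D—E 15, E—I 5, I—J 5, I—L 15, H—I 18, F—K 19, J—K 19] → take E—I (5); add E.
Step 4: frontier [E—G 2, I—J 5, I—L 15, H—I 18, F—K 19, J—K 19] → take E—G (2); add G.
Step 5: frontier [G—H 21, I—J 5, I—L 15, H—I 18, F—K 19, J—K 19] → take I—J (5); add J.
Step 6: frontier [G—H 21, I—L 15, H—I 18, H—J 6, F—J 15, F—K 19] → take H—J (6); add H.
Step 7: frontier [F—H 22, I—L 15, F—J 15, F—K 19] → take F—J (15); add F.
Step 8: frontier [I—L 15] → take I—L (15); add L.
Vertex order: D, K, I, E, G, J, H, F, L. The 6th vertex is J.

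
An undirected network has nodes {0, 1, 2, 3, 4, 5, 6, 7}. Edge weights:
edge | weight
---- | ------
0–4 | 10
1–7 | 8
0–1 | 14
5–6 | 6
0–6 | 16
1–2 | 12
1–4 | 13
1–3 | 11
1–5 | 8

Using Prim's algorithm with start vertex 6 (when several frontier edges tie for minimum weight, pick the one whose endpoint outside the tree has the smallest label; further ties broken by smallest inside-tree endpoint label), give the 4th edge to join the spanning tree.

Prim's algorithm from 6:
Step 1: frontier [5–6 6, 0–6 16] → take 5–6 (6); add 5.
Step 2: frontier [1–5 8, 0–6 16] → take 1–5 (8); add 1.
Step 3: frontier [1–7 8, 1–3 11, 1–2 12, 1–4 13, 0–1 14, 0–6 16] → take 1–7 (8); add 7.
Step 4: frontier [1–3 11, 1–2 12, 1–4 13, 0–1 14, 0–6 16] → take 1–3 (11); add 3.
Step 5: frontier [1–2 12, 1–4 13, 0–1 14, 0–6 16] → take 1–2 (12); add 2.
Step 6: frontier [1–4 13, 0–1 14, 0–6 16] → take 1–4 (13); add 4.
Step 7: frontier [0–1 14, 0–4 10, 0–6 16] → take 0–4 (10); add 0.
The 4th edge added is 1–3.

1-3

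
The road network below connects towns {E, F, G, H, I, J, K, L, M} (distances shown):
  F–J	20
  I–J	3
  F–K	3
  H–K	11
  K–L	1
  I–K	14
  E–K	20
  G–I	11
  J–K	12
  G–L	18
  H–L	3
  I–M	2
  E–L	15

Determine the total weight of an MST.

Sort edges by weight, then run Kruskal:
K–L (1): add — endpoints in different components.
I–M (2): add — endpoints in different components.
F–K (3): add — endpoints in different components.
H–L (3): add — endpoints in different components.
I–J (3): add — endpoints in different components.
G–I (11): add — endpoints in different components.
H–K (11): skip — H and K already connected.
J–K (12): add — endpoints in different components.
I–K (14): skip — I and K already connected.
E–L (15): add — endpoints in different components.
MST edges: K–L, I–M, F–K, H–L, I–J, G–I, J–K, E–L; total weight 1+2+3+3+3+11+12+15 = 50.

50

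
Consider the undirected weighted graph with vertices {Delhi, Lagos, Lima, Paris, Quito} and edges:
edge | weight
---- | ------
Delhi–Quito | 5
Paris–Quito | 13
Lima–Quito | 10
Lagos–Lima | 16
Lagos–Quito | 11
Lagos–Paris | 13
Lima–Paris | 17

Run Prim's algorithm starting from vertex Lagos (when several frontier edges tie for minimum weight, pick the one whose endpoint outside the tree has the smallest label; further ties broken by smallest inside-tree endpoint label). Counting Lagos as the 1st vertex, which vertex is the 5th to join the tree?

Paris

Grow the tree from Lagos using Prim:
Step 1: cheapest edge leaving the tree is Lagos–Quito (11); add Quito.
Step 2: cheapest edge leaving the tree is Delhi–Quito (5); add Delhi.
Step 3: cheapest edge leaving the tree is Lima–Quito (10); add Lima.
Step 4: cheapest edge leaving the tree is Lagos–Paris (13); add Paris.
Vertex order: Lagos, Quito, Delhi, Lima, Paris. The 5th vertex is Paris.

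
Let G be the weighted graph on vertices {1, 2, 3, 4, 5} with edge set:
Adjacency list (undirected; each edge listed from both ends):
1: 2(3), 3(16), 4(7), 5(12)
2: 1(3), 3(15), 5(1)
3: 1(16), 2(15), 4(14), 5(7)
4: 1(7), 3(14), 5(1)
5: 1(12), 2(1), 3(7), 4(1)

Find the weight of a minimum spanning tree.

12

Kruskal: consider edges lightest-first.
2—5 (1): add. Components now {1} {2,5} {3} {4}
4—5 (1): add. Components now {1} {2,4,5} {3}
1—2 (3): add. Components now {1,2,4,5} {3}
1—4 (7): skip — 1 and 4 already connected.
3—5 (7): add. Components now {1,2,3,4,5}
MST edges: 2—5, 4—5, 1—2, 3—5; total weight 1+1+3+7 = 12.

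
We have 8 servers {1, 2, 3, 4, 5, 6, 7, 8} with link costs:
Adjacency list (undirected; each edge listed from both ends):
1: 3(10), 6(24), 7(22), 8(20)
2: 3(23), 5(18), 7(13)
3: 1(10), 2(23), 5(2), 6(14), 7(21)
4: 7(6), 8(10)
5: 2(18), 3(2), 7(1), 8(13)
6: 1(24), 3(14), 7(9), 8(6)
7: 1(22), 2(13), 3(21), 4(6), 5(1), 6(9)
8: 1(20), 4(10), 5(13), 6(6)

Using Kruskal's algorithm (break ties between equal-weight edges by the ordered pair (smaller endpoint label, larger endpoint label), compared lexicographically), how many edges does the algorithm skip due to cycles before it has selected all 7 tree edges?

Sort edges by weight, then run Kruskal:
5 7 (1): add — endpoints in different components.
3 5 (2): add — endpoints in different components.
4 7 (6): add — endpoints in different components.
6 8 (6): add — endpoints in different components.
6 7 (9): add — endpoints in different components.
1 3 (10): add — endpoints in different components.
4 8 (10): skip — 4 and 8 already connected.
2 7 (13): add — endpoints in different components.
Edges rejected before the tree was complete: 1.

1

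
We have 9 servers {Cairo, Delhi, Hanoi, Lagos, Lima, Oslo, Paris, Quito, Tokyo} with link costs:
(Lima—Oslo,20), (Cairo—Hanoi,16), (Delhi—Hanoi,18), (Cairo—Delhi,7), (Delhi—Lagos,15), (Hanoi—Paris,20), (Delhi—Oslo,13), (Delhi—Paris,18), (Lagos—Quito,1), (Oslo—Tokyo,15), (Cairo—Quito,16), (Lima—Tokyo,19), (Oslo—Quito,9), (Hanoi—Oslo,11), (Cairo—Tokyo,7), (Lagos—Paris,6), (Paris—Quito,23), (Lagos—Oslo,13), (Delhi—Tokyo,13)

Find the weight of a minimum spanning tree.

Prim's algorithm from Delhi:
Step 1: cheapest edge leaving the tree is Cairo—Delhi (7); add Cairo.
Step 2: cheapest edge leaving the tree is Cairo—Tokyo (7); add Tokyo.
Step 3: cheapest edge leaving the tree is Delhi—Oslo (13); add Oslo.
Step 4: cheapest edge leaving the tree is Oslo—Quito (9); add Quito.
Step 5: cheapest edge leaving the tree is Lagos—Quito (1); add Lagos.
Step 6: cheapest edge leaving the tree is Lagos—Paris (6); add Paris.
Step 7: cheapest edge leaving the tree is Hanoi—Oslo (11); add Hanoi.
Step 8: cheapest edge leaving the tree is Lima—Tokyo (19); add Lima.
MST edges: Cairo—Delhi, Cairo—Tokyo, Delhi—Oslo, Oslo—Quito, Lagos—Quito, Lagos—Paris, Hanoi—Oslo, Lima—Tokyo; total weight 7+7+13+9+1+6+11+19 = 73.

73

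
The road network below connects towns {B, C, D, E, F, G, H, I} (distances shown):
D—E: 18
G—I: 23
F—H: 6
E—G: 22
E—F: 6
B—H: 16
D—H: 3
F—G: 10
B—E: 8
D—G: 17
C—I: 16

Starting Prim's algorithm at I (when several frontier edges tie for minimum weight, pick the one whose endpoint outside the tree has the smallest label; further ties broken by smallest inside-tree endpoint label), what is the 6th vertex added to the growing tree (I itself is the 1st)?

H

Prim's algorithm from I:
Step 1: frontier [C—I 16, G—I 23] → take C—I (16); add C.
Step 2: frontier [G—I 23] → take G—I (23); add G.
Step 3: frontier [F—G 10, D—G 17, E—G 22] → take F—G (10); add F.
Step 4: frontier [E—F 6, F—H 6, D—G 17, E—G 22] → take E—F (6); add E.
Step 5: frontier [B—E 8, D—E 18, F—H 6, D—G 17] → take F—H (6); add H.
Step 6: frontier [B—E 8, D—E 18, D—G 17, D—H 3, B—H 16] → take D—H (3); add D.
Step 7: frontier [B—E 8, B—H 16] → take B—E (8); add B.
Vertex order: I, C, G, F, E, H, D, B. The 6th vertex is H.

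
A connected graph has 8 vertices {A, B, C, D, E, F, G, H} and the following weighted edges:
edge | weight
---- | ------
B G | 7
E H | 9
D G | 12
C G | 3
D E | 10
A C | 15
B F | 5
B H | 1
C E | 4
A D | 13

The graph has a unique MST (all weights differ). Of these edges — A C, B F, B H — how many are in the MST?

2

Sort edges by weight, then run Kruskal:
B H (1): add — endpoints in different components.
C G (3): add — endpoints in different components.
C E (4): add — endpoints in different components.
B F (5): add — endpoints in different components.
B G (7): add — endpoints in different components.
E H (9): skip — E and H already connected.
D E (10): add — endpoints in different components.
D G (12): skip — D and G already connected.
A D (13): add — endpoints in different components.
MST edge set: {B H, C G, C E, B F, B G, D E, A D}.
Of the listed edges, {B F, B H} are in the MST → 2.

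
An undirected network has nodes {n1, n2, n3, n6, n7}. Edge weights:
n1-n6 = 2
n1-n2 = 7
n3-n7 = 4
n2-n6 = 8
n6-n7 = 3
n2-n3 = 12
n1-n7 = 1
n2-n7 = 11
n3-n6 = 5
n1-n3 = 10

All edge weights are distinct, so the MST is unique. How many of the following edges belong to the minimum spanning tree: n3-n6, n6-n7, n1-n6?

1

Kruskal's algorithm — process edges by increasing weight (ties by edge label):
n1-n7 (1): add — endpoints in different components.
n1-n6 (2): add — endpoints in different components.
n6-n7 (3): skip — n7 and n6 already connected.
n3-n7 (4): add — endpoints in different components.
n3-n6 (5): skip — n6 and n3 already connected.
n1-n2 (7): add — endpoints in different components.
MST edge set: {n1-n7, n1-n6, n3-n7, n1-n2}.
Of the listed edges, {n1-n6} are in the MST → 1.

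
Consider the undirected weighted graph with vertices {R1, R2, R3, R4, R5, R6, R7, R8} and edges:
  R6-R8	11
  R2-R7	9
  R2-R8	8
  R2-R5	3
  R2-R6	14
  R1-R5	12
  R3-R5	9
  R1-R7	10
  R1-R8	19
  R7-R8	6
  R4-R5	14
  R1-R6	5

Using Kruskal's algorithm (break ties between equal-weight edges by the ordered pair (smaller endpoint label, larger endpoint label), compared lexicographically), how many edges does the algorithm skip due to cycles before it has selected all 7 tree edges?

4

Sort edges by weight, then run Kruskal:
R2-R5 (3): add — endpoints in different components.
R1-R6 (5): add — endpoints in different components.
R7-R8 (6): add — endpoints in different components.
R2-R8 (8): add — endpoints in different components.
R2-R7 (9): skip — R7 and R2 already connected.
R3-R5 (9): add — endpoints in different components.
R1-R7 (10): add — endpoints in different components.
R6-R8 (11): skip — R6 and R8 already connected.
R1-R5 (12): skip — R5 and R1 already connected.
R2-R6 (14): skip — R6 and R2 already connected.
R4-R5 (14): add — endpoints in different components.
Edges rejected before the tree was complete: 4.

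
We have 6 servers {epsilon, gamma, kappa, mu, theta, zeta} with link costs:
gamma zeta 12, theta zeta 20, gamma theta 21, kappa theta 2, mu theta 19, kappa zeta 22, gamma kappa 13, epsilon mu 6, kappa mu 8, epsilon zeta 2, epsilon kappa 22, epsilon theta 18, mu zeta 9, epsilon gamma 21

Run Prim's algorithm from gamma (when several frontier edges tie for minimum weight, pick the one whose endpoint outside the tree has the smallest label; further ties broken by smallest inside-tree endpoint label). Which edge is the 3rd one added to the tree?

epsilon-mu

Prim, starting at gamma.
Step 1: cheapest edge leaving the tree is gamma zeta (12); add zeta.
Step 2: cheapest edge leaving the tree is epsilon zeta (2); add epsilon.
Step 3: cheapest edge leaving the tree is epsilon mu (6); add mu.
Step 4: cheapest edge leaving the tree is kappa mu (8); add kappa.
Step 5: cheapest edge leaving the tree is kappa theta (2); add theta.
The 3rd edge added is epsilon mu.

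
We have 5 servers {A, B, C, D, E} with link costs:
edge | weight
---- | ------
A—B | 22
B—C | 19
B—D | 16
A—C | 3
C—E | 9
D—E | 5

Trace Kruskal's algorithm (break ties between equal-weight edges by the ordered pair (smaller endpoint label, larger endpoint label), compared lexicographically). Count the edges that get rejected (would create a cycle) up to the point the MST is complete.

0

Sort edges by weight, then run Kruskal:
A—C (3): add — endpoints in different components.
D—E (5): add — endpoints in different components.
C—E (9): add — endpoints in different components.
B—D (16): add — endpoints in different components.
Edges rejected before the tree was complete: 0.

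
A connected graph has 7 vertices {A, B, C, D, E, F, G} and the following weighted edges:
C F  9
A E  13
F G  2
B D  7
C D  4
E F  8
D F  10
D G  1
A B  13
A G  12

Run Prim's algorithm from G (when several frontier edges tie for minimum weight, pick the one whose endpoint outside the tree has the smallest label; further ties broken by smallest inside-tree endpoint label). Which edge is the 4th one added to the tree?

B-D

Prim, starting at G.
Step 1: frontier [D G 1, F G 2, A G 12] → take D G (1); add D.
Step 2: frontier [C D 4, B D 7, D F 10, F G 2, A G 12] → take F G (2); add F.
Step 3: frontier [C D 4, B D 7, E F 8, C F 9, A G 12] → take C D (4); add C.
Step 4: frontier [B D 7, E F 8, A G 12] → take B D (7); add B.
Step 5: frontier [A B 13, E F 8, A G 12] → take E F (8); add E.
Step 6: frontier [A B 13, A E 13, A G 12] → take A G (12); add A.
The 4th edge added is B D.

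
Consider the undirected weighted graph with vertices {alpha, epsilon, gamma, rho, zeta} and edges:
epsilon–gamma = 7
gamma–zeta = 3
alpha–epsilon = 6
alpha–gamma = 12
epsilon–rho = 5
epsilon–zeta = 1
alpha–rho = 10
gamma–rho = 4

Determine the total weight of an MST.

Grow the tree from rho using Prim:
Step 1: cheapest edge leaving the tree is gamma–rho (4); add gamma.
Step 2: cheapest edge leaving the tree is gamma–zeta (3); add zeta.
Step 3: cheapest edge leaving the tree is epsilon–zeta (1); add epsilon.
Step 4: cheapest edge leaving the tree is alpha–epsilon (6); add alpha.
MST edges: gamma–rho, gamma–zeta, epsilon–zeta, alpha–epsilon; total weight 4+3+1+6 = 14.

14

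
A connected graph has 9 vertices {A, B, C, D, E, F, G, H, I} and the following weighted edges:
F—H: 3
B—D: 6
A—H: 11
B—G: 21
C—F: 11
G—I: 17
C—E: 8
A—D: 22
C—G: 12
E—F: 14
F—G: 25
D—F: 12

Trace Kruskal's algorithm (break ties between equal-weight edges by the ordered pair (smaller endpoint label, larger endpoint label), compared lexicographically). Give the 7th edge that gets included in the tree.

Kruskal's algorithm — process edges by increasing weight (ties by edge label):
F—H (3): add — endpoints in different components.
B—D (6): add — endpoints in different components.
C—E (8): add — endpoints in different components.
A—H (11): add — endpoints in different components.
C—F (11): add — endpoints in different components.
C—G (12): add — endpoints in different components.
D—F (12): add — endpoints in different components.
E—F (14): skip — E and F already connected.
G—I (17): add — endpoints in different components.
The 7th edge added is D—F.

D-F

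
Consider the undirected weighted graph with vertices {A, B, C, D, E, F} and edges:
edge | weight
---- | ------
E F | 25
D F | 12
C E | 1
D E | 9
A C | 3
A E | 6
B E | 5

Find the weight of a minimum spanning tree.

30

Sort edges by weight, then run Kruskal:
C E (1): add. Components now {A} {B} {C,E} {D} {F}
A C (3): add. Components now {A,C,E} {B} {D} {F}
B E (5): add. Components now {A,B,C,E} {D} {F}
A E (6): skip — A and E already connected.
D E (9): add. Components now {A,B,C,D,E} {F}
D F (12): add. Components now {A,B,C,D,E,F}
MST edges: C E, A C, B E, D E, D F; total weight 1+3+5+9+12 = 30.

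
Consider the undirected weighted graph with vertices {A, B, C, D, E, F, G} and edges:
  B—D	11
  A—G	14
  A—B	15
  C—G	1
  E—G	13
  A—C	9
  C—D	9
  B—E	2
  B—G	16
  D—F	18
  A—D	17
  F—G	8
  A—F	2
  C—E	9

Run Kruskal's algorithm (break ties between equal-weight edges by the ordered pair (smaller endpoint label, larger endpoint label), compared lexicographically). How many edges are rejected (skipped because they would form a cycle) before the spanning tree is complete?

Sort edges by weight, then run Kruskal:
C—G (1): add. Components now {A} {B} {C,G} {D} {E} {F}
A—F (2): add. Components now {A,F} {B} {C,G} {D} {E}
B—E (2): add. Components now {A,F} {B,E} {C,G} {D}
F—G (8): add. Components now {A,C,F,G} {B,E} {D}
A—C (9): skip — A and C already connected.
C—D (9): add. Components now {A,C,D,F,G} {B,E}
C—E (9): add. Components now {A,B,C,D,E,F,G}
Edges rejected before the tree was complete: 1.

1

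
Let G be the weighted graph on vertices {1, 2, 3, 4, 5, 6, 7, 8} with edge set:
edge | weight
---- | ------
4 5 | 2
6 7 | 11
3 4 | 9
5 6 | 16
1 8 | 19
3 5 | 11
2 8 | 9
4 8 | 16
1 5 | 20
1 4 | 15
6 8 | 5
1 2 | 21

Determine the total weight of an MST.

Sort edges by weight, then run Kruskal:
4 5 (2): add — endpoints in different components.
6 8 (5): add — endpoints in different components.
2 8 (9): add — endpoints in different components.
3 4 (9): add — endpoints in different components.
3 5 (11): skip — 3 and 5 already connected.
6 7 (11): add — endpoints in different components.
1 4 (15): add — endpoints in different components.
4 8 (16): add — endpoints in different components.
MST edges: 4 5, 6 8, 2 8, 3 4, 6 7, 1 4, 4 8; total weight 2+5+9+9+11+15+16 = 67.

67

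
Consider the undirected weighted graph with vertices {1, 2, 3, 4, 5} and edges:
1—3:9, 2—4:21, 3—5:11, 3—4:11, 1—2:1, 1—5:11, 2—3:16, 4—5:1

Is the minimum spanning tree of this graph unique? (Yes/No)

No

Kruskal: consider edges lightest-first.
1—2 (1): add — endpoints in different components.
4—5 (1): add — endpoints in different components.
1—3 (9): add — endpoints in different components.
1—5 (11): add — endpoints in different components.
Non-tree edge 3—4 has weight 11, equal to the heaviest edge on its tree cycle — swapping gives another MST of the same weight. Not unique.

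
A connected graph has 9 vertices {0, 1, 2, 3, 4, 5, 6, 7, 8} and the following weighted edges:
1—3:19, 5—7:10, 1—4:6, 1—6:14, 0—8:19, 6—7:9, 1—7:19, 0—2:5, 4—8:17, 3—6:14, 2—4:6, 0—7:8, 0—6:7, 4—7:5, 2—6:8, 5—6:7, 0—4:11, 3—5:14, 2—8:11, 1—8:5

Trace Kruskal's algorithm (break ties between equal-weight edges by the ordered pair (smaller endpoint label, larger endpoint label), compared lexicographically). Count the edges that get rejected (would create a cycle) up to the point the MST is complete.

Kruskal's algorithm — process edges by increasing weight (ties by edge label):
0—2 (5): add — endpoints in different components.
1—8 (5): add — endpoints in different components.
4—7 (5): add — endpoints in different components.
1—4 (6): add — endpoints in different components.
2—4 (6): add — endpoints in different components.
0—6 (7): add — endpoints in different components.
5—6 (7): add — endpoints in different components.
0—7 (8): skip — 0 and 7 already connected.
2—6 (8): skip — 2 and 6 already connected.
6—7 (9): skip — 6 and 7 already connected.
5—7 (10): skip — 5 and 7 already connected.
0—4 (11): skip — 0 and 4 already connected.
2—8 (11): skip — 2 and 8 already connected.
1—6 (14): skip — 1 and 6 already connected.
3—5 (14): add — endpoints in different components.
Edges rejected before the tree was complete: 7.

7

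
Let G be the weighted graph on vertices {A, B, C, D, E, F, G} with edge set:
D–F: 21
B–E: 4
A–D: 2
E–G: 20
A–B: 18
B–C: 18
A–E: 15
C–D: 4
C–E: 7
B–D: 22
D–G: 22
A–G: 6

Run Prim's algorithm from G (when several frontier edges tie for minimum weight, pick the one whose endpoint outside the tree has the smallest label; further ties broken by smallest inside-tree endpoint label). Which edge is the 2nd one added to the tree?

A-D

Prim, starting at G.
Step 1: frontier [A–G 6, E–G 20, D–G 22] → take A–G (6); add A.
Step 2: frontier [A–D 2, A–E 15, A–B 18, E–G 20, D–G 22] → take A–D (2); add D.
Step 3: frontier [A–E 15, A–B 18, C–D 4, D–F 21, B–D 22, E–G 20] → take C–D (4); add C.
Step 4: frontier [A–E 15, A–B 18, C–E 7, B–C 18, D–F 21, B–D 22, E–G 20] → take C–E (7); add E.
Step 5: frontier [A–B 18, B–C 18, D–F 21, B–D 22, B–E 4] → take B–E (4); add B.
Step 6: frontier [D–F 21] → take D–F (21); add F.
The 2nd edge added is A–D.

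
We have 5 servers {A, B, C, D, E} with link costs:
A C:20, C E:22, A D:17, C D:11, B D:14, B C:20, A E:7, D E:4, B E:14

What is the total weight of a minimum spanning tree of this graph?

36

Kruskal's algorithm — process edges by increasing weight (ties by edge label):
D E (4): add — endpoints in different components.
A E (7): add — endpoints in different components.
C D (11): add — endpoints in different components.
B D (14): add — endpoints in different components.
MST edges: D E, A E, C D, B D; total weight 4+7+11+14 = 36.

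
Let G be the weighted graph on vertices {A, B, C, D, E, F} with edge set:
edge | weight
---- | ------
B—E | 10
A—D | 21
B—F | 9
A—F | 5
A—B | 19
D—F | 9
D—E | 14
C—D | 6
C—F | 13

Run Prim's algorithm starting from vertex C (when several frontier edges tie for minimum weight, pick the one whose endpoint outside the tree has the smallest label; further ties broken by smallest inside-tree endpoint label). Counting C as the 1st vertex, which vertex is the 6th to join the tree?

Grow the tree from C using Prim:
Step 1: cheapest edge leaving the tree is C—D (6); add D.
Step 2: cheapest edge leaving the tree is D—F (9); add F.
Step 3: cheapest edge leaving the tree is A—F (5); add A.
Step 4: cheapest edge leaving the tree is B—F (9); add B.
Step 5: cheapest edge leaving the tree is B—E (10); add E.
Vertex order: C, D, F, A, B, E. The 6th vertex is E.

E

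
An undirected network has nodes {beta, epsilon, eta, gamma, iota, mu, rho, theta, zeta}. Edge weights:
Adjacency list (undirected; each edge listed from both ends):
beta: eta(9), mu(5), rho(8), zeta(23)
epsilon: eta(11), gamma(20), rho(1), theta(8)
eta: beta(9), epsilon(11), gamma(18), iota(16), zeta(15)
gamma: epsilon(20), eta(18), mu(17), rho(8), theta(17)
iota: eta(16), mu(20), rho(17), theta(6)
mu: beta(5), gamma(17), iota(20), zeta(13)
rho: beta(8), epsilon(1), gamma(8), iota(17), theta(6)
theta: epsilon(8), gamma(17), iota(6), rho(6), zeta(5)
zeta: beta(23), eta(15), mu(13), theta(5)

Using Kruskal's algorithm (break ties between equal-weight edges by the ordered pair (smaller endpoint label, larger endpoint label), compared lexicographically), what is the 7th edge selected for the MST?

gamma-rho

Kruskal: consider edges lightest-first.
epsilon-rho (1): add — endpoints in different components.
beta-mu (5): add — endpoints in different components.
theta-zeta (5): add — endpoints in different components.
iota-theta (6): add — endpoints in different components.
rho-theta (6): add — endpoints in different components.
beta-rho (8): add — endpoints in different components.
epsilon-theta (8): skip — epsilon and theta already connected.
gamma-rho (8): add — endpoints in different components.
beta-eta (9): add — endpoints in different components.
The 7th edge added is gamma-rho.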